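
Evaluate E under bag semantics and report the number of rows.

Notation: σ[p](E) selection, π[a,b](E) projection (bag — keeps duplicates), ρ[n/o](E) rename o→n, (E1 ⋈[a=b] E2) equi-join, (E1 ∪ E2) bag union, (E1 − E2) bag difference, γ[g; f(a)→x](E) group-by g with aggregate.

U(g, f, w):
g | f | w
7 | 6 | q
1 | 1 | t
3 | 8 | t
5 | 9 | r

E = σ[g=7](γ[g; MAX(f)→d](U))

Subexpression sizes:
  U → 4
  γ[g; MAX(f)→d](U) → 4
  σ[g=7](γ[g; MAX(f)→d](U)) → 1

|E| = 1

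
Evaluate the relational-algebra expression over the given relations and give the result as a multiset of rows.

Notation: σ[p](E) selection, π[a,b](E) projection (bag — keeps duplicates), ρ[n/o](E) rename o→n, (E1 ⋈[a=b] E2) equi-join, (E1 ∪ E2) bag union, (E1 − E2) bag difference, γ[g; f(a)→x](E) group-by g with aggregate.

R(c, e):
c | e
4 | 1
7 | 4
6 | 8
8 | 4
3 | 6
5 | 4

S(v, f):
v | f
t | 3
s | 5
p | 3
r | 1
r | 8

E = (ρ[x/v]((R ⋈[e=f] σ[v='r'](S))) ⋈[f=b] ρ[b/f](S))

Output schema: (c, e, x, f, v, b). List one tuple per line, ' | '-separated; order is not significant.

Subexpression sizes:
  R → 6
  S → 5
  σ[v='r'](S) → 2
  (R ⋈[e=f] σ[v='r'](S)) → 2
  ρ[x/v]((R ⋈[e=f] σ[v='r'](S))) → 2
  S → 5
  ρ[b/f](S) → 5
  (ρ[x/v]((R ⋈[e=f] σ[v='r'](S))) ⋈[f=b] ρ[b/f](S)) → 2

== RESULT ==
c | e | x | f | v | b
4 | 1 | r | 1 | r | 1
6 | 8 | r | 8 | r | 8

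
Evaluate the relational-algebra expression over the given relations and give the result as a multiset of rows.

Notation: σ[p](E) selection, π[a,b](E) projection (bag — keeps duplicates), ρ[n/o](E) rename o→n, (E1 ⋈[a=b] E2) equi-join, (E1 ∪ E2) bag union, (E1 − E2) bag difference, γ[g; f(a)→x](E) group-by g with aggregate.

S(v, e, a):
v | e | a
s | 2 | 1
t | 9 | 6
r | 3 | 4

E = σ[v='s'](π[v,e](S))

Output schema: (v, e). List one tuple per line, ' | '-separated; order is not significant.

Per-node cardinality:
  S → 3
  π[v,e](S) → 3
  σ[v='s'](π[v,e](S)) → 1

== RESULT ==
v | e
s | 2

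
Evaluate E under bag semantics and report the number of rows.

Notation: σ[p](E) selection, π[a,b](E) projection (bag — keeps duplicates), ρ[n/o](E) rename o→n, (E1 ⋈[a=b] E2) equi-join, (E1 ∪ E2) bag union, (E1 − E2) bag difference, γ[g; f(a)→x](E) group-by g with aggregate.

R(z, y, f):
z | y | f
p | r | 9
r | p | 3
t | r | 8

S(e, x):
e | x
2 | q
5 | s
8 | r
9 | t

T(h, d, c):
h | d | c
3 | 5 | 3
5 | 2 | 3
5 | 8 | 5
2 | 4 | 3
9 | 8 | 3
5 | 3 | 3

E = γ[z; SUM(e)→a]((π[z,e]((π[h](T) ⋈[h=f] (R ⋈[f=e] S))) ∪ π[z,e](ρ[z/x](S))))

Per-node cardinality:
  T → 6
  π[h](T) → 6
  R → 3
  S → 4
  (R ⋈[f=e] S) → 2
  (π[h](T) ⋈[h=f] (R ⋈[f=e] S)) → 1
  π[z,e]((π[h](T) ⋈[h=f] (R ⋈[f=e] S))) → 1
  S → 4
  ρ[z/x](S) → 4
  π[z,e](ρ[z/x](S)) → 4
  (π[z,e]((π[h](T) ⋈[h=f] (R ⋈[f=e] S))) ∪ π[z,e](ρ[z/x](S))) → 5
  γ[z; SUM(e)→a]((π[z,e]((π[h](T) ⋈[h=f] (R ⋈[f=e] S))) ∪ π[z,e](ρ[z/x](S)))) → 5

|E| = 5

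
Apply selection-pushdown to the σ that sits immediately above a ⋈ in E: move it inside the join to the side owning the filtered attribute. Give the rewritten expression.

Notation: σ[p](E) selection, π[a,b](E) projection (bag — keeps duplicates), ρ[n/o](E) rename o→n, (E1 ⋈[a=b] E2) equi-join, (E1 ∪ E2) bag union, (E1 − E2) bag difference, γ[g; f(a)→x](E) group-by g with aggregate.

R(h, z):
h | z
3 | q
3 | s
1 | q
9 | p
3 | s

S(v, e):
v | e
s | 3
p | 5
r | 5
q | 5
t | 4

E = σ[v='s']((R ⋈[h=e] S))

σ filters on v, owned by the right side.
E' = (R ⋈[h=e] σ[v='s'](S))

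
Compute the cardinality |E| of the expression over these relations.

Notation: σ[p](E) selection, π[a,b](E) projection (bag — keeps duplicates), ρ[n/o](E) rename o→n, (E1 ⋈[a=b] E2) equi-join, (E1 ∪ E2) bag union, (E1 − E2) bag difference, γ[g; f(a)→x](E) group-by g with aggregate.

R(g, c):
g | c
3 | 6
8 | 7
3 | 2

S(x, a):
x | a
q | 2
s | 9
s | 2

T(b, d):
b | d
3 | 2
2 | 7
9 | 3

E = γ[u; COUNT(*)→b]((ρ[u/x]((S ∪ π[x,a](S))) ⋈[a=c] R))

Per-node cardinality:
  S → 3
  S → 3
  π[x,a](S) → 3
  (S ∪ π[x,a](S)) → 6
  ρ[u/x]((S ∪ π[x,a](S))) → 6
  R → 3
  (ρ[u/x]((S ∪ π[x,a](S))) ⋈[a=c] R) → 4
  γ[u; COUNT(*)→b]((ρ[u/x]((S ∪ π[x,a](S))) ⋈[a=c] R)) → 2

|E| = 2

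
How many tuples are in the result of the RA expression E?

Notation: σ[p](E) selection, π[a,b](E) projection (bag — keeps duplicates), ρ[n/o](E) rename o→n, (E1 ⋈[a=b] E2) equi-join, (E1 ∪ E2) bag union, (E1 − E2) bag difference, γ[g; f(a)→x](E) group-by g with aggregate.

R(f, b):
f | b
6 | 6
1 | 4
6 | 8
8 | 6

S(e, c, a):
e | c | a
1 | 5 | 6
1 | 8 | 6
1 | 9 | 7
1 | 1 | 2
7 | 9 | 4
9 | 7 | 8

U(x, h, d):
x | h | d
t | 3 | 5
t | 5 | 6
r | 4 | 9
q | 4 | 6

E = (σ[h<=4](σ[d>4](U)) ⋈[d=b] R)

Subexpression sizes:
  U → 4
  σ[d>4](U) → 4
  σ[h<=4](σ[d>4](U)) → 3
  R → 4
  (σ[h<=4](σ[d>4](U)) ⋈[d=b] R) → 2

|E| = 2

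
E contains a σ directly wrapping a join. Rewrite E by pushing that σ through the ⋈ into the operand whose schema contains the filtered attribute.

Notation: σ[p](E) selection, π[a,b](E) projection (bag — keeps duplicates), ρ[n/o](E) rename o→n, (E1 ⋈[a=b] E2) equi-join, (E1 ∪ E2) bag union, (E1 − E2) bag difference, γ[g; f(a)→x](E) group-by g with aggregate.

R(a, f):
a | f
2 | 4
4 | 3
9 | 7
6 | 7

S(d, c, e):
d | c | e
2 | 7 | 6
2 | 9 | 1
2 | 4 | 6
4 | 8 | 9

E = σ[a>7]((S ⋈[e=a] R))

σ filters on a, owned by the right side.
E' = (S ⋈[e=a] σ[a>7](R))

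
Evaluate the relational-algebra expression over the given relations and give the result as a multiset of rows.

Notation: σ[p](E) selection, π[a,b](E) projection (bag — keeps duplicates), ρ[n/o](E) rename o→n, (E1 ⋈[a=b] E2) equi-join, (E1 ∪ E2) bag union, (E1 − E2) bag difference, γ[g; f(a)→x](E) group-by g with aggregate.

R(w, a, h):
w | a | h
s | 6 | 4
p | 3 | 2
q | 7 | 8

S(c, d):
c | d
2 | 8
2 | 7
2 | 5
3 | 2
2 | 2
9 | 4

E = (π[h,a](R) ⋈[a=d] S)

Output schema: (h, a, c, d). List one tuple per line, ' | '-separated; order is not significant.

Row counts bottom-up:
  R → 3
  π[h,a](R) → 3
  S → 6
  (π[h,a](R) ⋈[a=d] S) → 1

== RESULT ==
h | a | c | d
8 | 7 | 2 | 7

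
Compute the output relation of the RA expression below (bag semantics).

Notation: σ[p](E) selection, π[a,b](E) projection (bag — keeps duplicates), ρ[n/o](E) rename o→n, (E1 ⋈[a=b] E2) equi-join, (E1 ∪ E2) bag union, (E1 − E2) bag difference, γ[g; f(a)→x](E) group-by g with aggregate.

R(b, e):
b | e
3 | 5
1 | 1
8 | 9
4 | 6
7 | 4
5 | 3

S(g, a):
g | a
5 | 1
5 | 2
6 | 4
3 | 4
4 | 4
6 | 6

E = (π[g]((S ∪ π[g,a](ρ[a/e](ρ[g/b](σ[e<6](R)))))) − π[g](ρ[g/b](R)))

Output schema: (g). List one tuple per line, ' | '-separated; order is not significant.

Subexpression sizes:
  S → 6
  R → 6
  σ[e<6](R) → 4
  ρ[g/b](σ[e<6](R)) → 4
  ρ[a/e](ρ[g/b](σ[e<6](R))) → 4
  π[g,a](ρ[a/e](ρ[g/b](σ[e<6](R)))) → 4
  (S ∪ π[g,a](ρ[a/e](ρ[g/b](σ[e<6](R))))) → 10
  π[g]((S ∪ π[g,a](ρ[a/e](ρ[g/b](σ[e<6](R)))))) → 10
  R → 6
  ρ[g/b](R) → 6
  π[g](ρ[g/b](R)) → 6
  (π[g]((S ∪ π[g,a](ρ[a/e](ρ[g/b](σ[e<6](R)))))) − π[g](ρ[g/b](R))) → 5

== RESULT ==
g
3
5
5
6
6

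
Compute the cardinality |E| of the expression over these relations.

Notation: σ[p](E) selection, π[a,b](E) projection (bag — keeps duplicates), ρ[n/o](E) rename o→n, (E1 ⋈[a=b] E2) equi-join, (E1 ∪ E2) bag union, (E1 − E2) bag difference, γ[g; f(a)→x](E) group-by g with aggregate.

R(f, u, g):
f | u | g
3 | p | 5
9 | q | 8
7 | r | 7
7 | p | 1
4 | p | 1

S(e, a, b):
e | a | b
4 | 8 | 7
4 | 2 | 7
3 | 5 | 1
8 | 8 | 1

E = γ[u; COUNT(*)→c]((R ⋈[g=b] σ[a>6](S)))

Per-node cardinality:
  R → 5
  S → 4
  σ[a>6](S) → 2
  (R ⋈[g=b] σ[a>6](S)) → 3
  γ[u; COUNT(*)→c]((R ⋈[g=b] σ[a>6](S))) → 2

|E| = 2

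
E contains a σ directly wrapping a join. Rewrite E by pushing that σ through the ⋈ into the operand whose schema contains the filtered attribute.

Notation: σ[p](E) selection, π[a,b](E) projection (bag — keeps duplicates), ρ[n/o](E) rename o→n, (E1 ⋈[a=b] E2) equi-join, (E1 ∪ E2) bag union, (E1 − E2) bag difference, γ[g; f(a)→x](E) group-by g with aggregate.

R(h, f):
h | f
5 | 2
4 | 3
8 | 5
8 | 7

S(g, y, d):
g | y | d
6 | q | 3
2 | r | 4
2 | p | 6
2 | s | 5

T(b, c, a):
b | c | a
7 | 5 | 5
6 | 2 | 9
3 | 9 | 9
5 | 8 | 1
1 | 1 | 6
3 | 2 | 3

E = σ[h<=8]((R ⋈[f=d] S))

σ filters on h, owned by the left side.
E' = (σ[h<=8](R) ⋈[f=d] S)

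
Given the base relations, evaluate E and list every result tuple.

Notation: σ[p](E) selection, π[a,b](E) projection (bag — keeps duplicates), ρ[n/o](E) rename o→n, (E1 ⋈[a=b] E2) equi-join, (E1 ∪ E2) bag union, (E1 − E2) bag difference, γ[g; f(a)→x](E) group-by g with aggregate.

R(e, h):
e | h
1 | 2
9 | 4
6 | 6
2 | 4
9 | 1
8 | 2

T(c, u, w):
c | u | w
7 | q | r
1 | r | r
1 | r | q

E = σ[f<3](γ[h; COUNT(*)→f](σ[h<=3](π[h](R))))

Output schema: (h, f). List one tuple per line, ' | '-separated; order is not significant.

Stepwise |·|:
  R → 6
  π[h](R) → 6
  σ[h<=3](π[h](R)) → 3
  γ[h; COUNT(*)→f](σ[h<=3](π[h](R))) → 2
  σ[f<3](γ[h; COUNT(*)→f](σ[h<=3](π[h](R)))) → 2

== RESULT ==
h | f
1 | 1
2 | 2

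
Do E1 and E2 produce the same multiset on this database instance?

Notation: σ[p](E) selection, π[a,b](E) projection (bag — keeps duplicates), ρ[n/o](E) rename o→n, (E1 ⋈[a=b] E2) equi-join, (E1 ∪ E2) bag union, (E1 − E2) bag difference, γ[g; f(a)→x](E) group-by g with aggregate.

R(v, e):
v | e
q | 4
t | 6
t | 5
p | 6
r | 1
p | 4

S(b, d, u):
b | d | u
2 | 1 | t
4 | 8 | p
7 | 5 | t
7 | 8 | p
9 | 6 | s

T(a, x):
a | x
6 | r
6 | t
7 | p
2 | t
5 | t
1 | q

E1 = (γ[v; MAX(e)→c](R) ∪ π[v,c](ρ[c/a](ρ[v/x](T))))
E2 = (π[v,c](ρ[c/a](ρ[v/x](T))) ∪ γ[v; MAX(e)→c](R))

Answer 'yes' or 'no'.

E1 per-node cardinality:
  R → 6
  γ[v; MAX(e)→c](R) → 4
  T → 6
  ρ[v/x](T) → 6
  ρ[c/a](ρ[v/x](T)) → 6
  π[v,c](ρ[c/a](ρ[v/x](T))) → 6
  (γ[v; MAX(e)→c](R) ∪ π[v,c](ρ[c/a](ρ[v/x](T)))) → 10
E2 per-node cardinality:
  T → 6
  ρ[v/x](T) → 6
  ρ[c/a](ρ[v/x](T)) → 6
  π[v,c](ρ[c/a](ρ[v/x](T))) → 6
  R → 6
  γ[v; MAX(e)→c](R) → 4
  (π[v,c](ρ[c/a](ρ[v/x](T))) ∪ γ[v; MAX(e)→c](R)) → 10

E1 and E2 produce the same multiset:
v | c
p | 6
p | 7
q | 1
q | 4
r | 1
r | 6
t | 2
t | 5
t | 6
t | 6

yes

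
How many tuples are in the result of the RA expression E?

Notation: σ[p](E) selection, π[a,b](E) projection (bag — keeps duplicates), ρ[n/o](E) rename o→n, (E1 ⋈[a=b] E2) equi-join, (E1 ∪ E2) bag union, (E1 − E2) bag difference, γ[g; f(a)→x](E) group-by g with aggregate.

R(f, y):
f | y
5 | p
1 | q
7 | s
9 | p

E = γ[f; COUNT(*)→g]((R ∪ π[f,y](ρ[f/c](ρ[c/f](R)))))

Subexpression sizes:
  R → 4
  R → 4
  ρ[c/f](R) → 4
  ρ[f/c](ρ[c/f](R)) → 4
  π[f,y](ρ[f/c](ρ[c/f](R))) → 4
  (R ∪ π[f,y](ρ[f/c](ρ[c/f](R)))) → 8
  γ[f; COUNT(*)→g]((R ∪ π[f,y](ρ[f/c](ρ[c/f](R))))) → 4

|E| = 4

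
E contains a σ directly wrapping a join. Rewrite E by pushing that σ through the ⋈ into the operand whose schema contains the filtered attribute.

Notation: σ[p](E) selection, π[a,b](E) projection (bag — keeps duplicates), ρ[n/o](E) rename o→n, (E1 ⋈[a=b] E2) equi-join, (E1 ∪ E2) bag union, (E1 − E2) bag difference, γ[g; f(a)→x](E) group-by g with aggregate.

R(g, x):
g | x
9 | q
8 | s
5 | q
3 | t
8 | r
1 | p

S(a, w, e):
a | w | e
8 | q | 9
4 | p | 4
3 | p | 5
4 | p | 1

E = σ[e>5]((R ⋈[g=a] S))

σ filters on e, owned by the right side.
E' = (R ⋈[g=a] σ[e>5](S))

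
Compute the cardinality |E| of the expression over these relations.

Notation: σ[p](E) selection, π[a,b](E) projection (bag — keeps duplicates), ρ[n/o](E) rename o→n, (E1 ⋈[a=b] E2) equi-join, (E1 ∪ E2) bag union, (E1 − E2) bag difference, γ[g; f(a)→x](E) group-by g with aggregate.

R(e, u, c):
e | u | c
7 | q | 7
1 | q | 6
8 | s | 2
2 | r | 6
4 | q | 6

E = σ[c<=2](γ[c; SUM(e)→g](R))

Row counts bottom-up:
  R → 5
  γ[c; SUM(e)→g](R) → 3
  σ[c<=2](γ[c; SUM(e)→g](R)) → 1

|E| = 1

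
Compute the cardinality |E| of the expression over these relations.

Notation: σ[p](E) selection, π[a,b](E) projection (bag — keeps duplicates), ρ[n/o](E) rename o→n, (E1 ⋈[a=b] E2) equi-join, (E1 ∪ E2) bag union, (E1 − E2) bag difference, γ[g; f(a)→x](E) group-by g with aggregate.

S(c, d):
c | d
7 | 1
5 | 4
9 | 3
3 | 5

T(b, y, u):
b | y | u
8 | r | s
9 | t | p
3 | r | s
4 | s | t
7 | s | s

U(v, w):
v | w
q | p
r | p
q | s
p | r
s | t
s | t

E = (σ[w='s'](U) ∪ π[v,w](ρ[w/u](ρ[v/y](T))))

Stepwise |·|:
  U → 6
  σ[w='s'](U) → 1
  T → 5
  ρ[v/y](T) → 5
  ρ[w/u](ρ[v/y](T)) → 5
  π[v,w](ρ[w/u](ρ[v/y](T))) → 5
  (σ[w='s'](U) ∪ π[v,w](ρ[w/u](ρ[v/y](T)))) → 6

|E| = 6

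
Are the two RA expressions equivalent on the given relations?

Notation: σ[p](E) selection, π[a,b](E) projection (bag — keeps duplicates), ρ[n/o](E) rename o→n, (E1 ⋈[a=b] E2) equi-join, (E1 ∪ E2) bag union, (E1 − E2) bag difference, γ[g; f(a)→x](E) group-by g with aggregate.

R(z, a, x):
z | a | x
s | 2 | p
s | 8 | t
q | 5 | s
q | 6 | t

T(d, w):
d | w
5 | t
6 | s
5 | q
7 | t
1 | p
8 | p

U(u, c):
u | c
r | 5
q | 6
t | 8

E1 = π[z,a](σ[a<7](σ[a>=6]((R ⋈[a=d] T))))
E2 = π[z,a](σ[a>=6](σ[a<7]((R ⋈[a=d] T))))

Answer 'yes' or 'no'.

E1 stepwise |·|:
  R → 4
  T → 6
  (R ⋈[a=d] T) → 4
  σ[a>=6]((R ⋈[a=d] T)) → 2
  σ[a<7](σ[a>=6]((R ⋈[a=d] T))) → 1
  π[z,a](σ[a<7](σ[a>=6]((R ⋈[a=d] T)))) → 1
E2 stepwise |·|:
  R → 4
  T → 6
  (R ⋈[a=d] T) → 4
  σ[a<7]((R ⋈[a=d] T)) → 3
  σ[a>=6](σ[a<7]((R ⋈[a=d] T))) → 1
  π[z,a](σ[a>=6](σ[a<7]((R ⋈[a=d] T)))) → 1

E1 and E2 produce the same multiset:
z | a
q | 6

yes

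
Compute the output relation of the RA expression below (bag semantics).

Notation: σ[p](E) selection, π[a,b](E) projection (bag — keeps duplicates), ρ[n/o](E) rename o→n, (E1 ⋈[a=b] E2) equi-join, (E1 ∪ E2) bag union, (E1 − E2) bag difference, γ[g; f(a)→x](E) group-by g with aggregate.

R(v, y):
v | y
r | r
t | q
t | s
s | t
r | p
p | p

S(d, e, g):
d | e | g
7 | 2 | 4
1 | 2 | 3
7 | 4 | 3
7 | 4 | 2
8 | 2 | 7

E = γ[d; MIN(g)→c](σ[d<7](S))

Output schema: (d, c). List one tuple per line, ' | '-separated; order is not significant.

Per-node cardinality:
  S → 5
  σ[d<7](S) → 1
  γ[d; MIN(g)→c](σ[d<7](S)) → 1

== RESULT ==
d | c
1 | 3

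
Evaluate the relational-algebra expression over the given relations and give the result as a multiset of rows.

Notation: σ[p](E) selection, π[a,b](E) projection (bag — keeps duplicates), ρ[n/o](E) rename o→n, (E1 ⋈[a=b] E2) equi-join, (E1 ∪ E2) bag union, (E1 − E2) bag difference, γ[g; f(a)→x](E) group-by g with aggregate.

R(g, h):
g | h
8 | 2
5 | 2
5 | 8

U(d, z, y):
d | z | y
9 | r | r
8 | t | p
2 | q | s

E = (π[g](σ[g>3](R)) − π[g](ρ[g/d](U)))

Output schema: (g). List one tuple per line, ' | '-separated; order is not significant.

Row counts bottom-up:
  R → 3
  σ[g>3](R) → 3
  π[g](σ[g>3](R)) → 3
  U → 3
  ρ[g/d](U) → 3
  π[g](ρ[g/d](U)) → 3
  (π[g](σ[g>3](R)) − π[g](ρ[g/d](U))) → 2

== RESULT ==
g
5
5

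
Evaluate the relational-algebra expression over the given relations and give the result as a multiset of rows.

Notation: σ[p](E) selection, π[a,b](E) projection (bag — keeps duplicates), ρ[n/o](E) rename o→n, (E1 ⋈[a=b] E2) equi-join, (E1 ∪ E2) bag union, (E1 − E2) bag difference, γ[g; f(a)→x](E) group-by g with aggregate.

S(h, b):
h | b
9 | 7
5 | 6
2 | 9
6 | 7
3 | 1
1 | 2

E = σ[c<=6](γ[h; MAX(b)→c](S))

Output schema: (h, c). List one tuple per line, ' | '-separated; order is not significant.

Per-node cardinality:
  S → 6
  γ[h; MAX(b)→c](S) → 6
  σ[c<=6](γ[h; MAX(b)→c](S)) → 3

== RESULT ==
h | c
1 | 2
3 | 1
5 | 6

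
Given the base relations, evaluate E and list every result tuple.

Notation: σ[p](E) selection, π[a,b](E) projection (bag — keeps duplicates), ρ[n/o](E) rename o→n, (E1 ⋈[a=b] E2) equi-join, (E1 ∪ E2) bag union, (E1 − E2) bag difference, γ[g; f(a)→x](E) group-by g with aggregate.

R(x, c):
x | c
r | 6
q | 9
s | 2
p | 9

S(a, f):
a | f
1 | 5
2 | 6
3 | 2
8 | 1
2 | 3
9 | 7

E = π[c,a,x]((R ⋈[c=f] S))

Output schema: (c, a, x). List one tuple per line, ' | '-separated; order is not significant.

Stepwise |·|:
  R → 4
  S → 6
  (R ⋈[c=f] S) → 2
  π[c,a,x]((R ⋈[c=f] S)) → 2

== RESULT ==
c | a | x
2 | 3 | s
6 | 2 | r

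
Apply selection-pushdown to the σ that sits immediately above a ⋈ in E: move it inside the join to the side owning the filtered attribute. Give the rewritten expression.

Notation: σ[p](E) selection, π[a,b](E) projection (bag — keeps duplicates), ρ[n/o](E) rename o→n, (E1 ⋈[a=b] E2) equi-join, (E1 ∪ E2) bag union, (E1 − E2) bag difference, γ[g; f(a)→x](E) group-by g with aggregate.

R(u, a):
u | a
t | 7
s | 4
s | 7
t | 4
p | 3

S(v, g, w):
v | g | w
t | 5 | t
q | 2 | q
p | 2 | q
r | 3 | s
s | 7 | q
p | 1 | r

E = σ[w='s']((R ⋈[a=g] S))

σ filters on w, owned by the right side.
E' = (R ⋈[a=g] σ[w='s'](S))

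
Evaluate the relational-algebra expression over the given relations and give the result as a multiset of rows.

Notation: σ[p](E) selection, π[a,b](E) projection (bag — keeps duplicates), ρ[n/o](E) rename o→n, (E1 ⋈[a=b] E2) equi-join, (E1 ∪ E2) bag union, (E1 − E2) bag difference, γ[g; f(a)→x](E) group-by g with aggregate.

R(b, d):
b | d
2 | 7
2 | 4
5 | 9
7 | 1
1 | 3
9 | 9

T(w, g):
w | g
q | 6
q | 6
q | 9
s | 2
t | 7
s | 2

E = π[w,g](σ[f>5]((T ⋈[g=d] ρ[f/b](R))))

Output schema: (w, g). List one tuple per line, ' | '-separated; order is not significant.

Subexpression sizes:
  T → 6
  R → 6
  ρ[f/b](R) → 6
  (T ⋈[g=d] ρ[f/b](R)) → 3
  σ[f>5]((T ⋈[g=d] ρ[f/b](R))) → 1
  π[w,g](σ[f>5]((T ⋈[g=d] ρ[f/b](R)))) → 1

== RESULT ==
w | g
q | 9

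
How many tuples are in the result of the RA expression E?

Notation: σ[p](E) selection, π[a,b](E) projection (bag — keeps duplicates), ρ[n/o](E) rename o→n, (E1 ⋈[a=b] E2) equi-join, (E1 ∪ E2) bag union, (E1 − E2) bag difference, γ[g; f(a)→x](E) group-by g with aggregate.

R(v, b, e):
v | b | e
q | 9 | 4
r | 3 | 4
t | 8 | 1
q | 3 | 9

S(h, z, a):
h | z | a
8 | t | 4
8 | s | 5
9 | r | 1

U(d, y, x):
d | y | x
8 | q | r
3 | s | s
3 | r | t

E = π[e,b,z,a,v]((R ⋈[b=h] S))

Row counts bottom-up:
  R → 4
  S → 3
  (R ⋈[b=h] S) → 3
  π[e,b,z,a,v]((R ⋈[b=h] S)) → 3

|E| = 3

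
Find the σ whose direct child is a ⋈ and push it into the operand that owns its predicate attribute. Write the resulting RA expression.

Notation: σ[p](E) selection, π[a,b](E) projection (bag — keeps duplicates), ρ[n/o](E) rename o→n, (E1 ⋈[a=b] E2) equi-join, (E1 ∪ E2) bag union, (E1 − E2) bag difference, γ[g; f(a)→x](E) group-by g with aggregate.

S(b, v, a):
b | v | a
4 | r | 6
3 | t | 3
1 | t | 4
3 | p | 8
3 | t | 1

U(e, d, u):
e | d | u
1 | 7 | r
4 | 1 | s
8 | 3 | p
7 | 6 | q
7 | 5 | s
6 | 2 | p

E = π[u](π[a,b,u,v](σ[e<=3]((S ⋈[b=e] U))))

σ filters on e, owned by the right side.
E' = π[u](π[a,b,u,v]((S ⋈[b=e] σ[e<=3](U))))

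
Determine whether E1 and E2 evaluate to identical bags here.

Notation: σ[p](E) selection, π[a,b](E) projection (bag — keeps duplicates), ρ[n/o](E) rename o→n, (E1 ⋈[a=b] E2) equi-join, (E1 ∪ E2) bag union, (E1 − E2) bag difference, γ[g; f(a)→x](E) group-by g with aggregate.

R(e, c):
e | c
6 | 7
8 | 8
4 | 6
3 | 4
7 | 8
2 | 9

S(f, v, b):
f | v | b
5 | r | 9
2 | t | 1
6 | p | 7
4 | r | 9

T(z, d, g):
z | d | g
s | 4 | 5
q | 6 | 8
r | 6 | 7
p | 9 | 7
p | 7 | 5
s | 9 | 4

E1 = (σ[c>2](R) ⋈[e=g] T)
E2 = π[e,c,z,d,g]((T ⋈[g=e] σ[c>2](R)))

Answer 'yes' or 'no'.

E1 subexpression sizes:
  R → 6
  σ[c>2](R) → 6
  T → 6
  (σ[c>2](R) ⋈[e=g] T) → 4
E2 subexpression sizes:
  T → 6
  R → 6
  σ[c>2](R) → 6
  (T ⋈[g=e] σ[c>2](R)) → 4
  π[e,c,z,d,g]((T ⋈[g=e] σ[c>2](R))) → 4

E1 and E2 produce the same multiset:
e | c | z | d | g
4 | 6 | s | 9 | 4
7 | 8 | p | 9 | 7
7 | 8 | r | 6 | 7
8 | 8 | q | 6 | 8

yes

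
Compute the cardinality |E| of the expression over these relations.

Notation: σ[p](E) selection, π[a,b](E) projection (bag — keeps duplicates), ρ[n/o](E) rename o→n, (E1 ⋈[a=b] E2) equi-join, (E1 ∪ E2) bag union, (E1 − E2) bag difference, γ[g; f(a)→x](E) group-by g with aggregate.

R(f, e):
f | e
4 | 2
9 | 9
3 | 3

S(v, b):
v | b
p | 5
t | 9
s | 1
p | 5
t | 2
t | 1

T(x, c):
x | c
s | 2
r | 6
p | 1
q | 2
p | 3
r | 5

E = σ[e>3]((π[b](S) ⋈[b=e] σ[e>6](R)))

Stepwise |·|:
  S → 6
  π[b](S) → 6
  R → 3
  σ[e>6](R) → 1
  (π[b](S) ⋈[b=e] σ[e>6](R)) → 1
  σ[e>3]((π[b](S) ⋈[b=e] σ[e>6](R))) → 1

|E| = 1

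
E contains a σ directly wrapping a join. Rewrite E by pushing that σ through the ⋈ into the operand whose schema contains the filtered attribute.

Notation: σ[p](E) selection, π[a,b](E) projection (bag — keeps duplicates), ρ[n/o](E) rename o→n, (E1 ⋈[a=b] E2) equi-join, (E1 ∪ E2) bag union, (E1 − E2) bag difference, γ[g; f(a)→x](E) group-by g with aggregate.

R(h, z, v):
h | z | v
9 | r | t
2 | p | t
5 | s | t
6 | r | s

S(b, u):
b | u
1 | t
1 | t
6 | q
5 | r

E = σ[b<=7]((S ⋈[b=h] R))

σ filters on b, owned by the left side.
E' = (σ[b<=7](S) ⋈[b=h] R)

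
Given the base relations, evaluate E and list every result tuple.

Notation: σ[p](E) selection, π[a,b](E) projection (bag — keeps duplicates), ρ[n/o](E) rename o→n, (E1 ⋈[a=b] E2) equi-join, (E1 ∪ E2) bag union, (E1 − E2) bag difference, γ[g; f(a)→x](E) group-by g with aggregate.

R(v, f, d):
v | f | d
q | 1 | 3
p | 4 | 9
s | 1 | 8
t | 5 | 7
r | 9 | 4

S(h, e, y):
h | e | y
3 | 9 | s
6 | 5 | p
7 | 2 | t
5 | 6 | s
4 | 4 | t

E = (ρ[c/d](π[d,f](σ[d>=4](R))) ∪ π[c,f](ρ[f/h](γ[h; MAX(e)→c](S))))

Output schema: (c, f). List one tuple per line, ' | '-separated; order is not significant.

Subexpression sizes:
  R → 5
  σ[d>=4](R) → 4
  π[d,f](σ[d>=4](R)) → 4
  ρ[c/d](π[d,f](σ[d>=4](R))) → 4
  S → 5
  γ[h; MAX(e)→c](S) → 5
  ρ[f/h](γ[h; MAX(e)→c](S)) → 5
  π[c,f](ρ[f/h](γ[h; MAX(e)→c](S))) → 5
  (ρ[c/d](π[d,f](σ[d>=4](R))) ∪ π[c,f](ρ[f/h](γ[h; MAX(e)→c](S)))) → 9

== RESULT ==
c | f
2 | 7
4 | 4
4 | 9
5 | 6
6 | 5
7 | 5
8 | 1
9 | 3
9 | 4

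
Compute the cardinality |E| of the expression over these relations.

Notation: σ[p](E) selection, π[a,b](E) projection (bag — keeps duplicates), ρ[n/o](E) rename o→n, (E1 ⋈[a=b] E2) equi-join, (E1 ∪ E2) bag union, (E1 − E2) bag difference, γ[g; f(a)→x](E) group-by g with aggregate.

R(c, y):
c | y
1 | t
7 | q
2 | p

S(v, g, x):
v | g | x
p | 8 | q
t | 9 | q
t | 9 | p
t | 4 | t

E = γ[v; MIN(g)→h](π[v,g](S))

Stepwise |·|:
  S → 4
  π[v,g](S) → 4
  γ[v; MIN(g)→h](π[v,g](S)) → 2

|E| = 2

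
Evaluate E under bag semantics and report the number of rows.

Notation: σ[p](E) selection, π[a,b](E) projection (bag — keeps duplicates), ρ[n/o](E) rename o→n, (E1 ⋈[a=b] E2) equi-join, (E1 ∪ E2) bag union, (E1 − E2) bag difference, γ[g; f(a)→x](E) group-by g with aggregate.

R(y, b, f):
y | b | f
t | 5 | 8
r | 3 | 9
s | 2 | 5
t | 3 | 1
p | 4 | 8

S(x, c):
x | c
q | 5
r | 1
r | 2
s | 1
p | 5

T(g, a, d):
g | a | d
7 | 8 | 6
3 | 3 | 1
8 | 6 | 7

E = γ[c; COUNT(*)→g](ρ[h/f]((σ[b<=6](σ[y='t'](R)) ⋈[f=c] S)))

Row counts bottom-up:
  R → 5
  σ[y='t'](R) → 2
  σ[b<=6](σ[y='t'](R)) → 2
  S → 5
  (σ[b<=6](σ[y='t'](R)) ⋈[f=c] S) → 2
  ρ[h/f]((σ[b<=6](σ[y='t'](R)) ⋈[f=c] S)) → 2
  γ[c; COUNT(*)→g](ρ[h/f]((σ[b<=6](σ[y='t'](R)) ⋈[f=c] S))) → 1

|E| = 1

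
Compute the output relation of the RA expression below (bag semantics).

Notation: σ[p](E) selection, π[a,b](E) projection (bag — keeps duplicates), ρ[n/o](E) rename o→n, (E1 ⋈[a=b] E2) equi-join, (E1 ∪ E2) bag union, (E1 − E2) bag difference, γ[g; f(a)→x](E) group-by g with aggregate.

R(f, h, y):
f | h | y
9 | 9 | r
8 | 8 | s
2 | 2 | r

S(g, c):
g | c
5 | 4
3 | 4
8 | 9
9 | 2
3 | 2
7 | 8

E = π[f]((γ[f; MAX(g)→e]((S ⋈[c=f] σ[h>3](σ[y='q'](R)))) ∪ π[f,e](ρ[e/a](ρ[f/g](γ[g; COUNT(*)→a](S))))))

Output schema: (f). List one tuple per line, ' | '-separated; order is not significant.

Row counts bottom-up:
  S → 6
  R → 3
  σ[y='q'](R) → 0
  σ[h>3](σ[y='q'](R)) → 0
  (S ⋈[c=f] σ[h>3](σ[y='q'](R))) → 0
  γ[f; MAX(g)→e]((S ⋈[c=f] σ[h>3](σ[y='q'](R)))) → 0
  S → 6
  γ[g; COUNT(*)→a](S) → 5
  ρ[f/g](γ[g; COUNT(*)→a](S)) → 5
  ρ[e/a](ρ[f/g](γ[g; COUNT(*)→a](S))) → 5
  π[f,e](ρ[e/a](ρ[f/g](γ[g; COUNT(*)→a](S)))) → 5
  (γ[f; MAX(g)→e]((S ⋈[c=f] σ[h>3](σ[y='q'](R)))) ∪ π[f,e](ρ[e/a](ρ[f/g](γ[g; COUNT(*)→a](S))))) → 5
  π[f]((γ[f; MAX(g)→e]((S ⋈[c=f] σ[h>3](σ[y='q'](R)))) ∪ π[f,e](ρ[e/a](ρ[f/g](γ[g; COUNT(*)→a](S)))))) → 5

== RESULT ==
f
3
5
7
8
9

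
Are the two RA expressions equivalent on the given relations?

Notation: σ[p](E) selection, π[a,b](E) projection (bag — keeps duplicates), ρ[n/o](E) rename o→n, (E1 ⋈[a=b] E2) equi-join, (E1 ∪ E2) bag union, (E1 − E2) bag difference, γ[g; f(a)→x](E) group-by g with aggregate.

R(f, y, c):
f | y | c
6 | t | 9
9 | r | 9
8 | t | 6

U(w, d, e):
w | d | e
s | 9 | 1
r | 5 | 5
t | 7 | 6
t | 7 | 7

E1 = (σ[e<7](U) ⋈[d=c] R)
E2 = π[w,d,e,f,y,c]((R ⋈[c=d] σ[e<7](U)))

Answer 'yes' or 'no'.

E1 subexpression sizes:
  U → 4
  σ[e<7](U) → 3
  R → 3
  (σ[e<7](U) ⋈[d=c] R) → 2
E2 subexpression sizes:
  R → 3
  U → 4
  σ[e<7](U) → 3
  (R ⋈[c=d] σ[e<7](U)) → 2
  π[w,d,e,f,y,c]((R ⋈[c=d] σ[e<7](U))) → 2

E1 and E2 produce the same multiset:
w | d | e | f | y | c
s | 9 | 1 | 6 | t | 9
s | 9 | 1 | 9 | r | 9

yes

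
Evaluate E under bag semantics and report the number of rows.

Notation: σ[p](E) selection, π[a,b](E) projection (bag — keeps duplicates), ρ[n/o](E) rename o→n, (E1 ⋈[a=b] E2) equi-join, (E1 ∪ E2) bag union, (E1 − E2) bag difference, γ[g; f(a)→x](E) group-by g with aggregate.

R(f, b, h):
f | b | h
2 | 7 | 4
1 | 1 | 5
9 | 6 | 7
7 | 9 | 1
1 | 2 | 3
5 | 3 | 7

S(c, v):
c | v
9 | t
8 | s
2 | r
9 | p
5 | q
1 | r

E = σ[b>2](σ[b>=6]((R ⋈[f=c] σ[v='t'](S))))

Row counts bottom-up:
  R → 6
  S → 6
  σ[v='t'](S) → 1
  (R ⋈[f=c] σ[v='t'](S)) → 1
  σ[b>=6]((R ⋈[f=c] σ[v='t'](S))) → 1
  σ[b>2](σ[b>=6]((R ⋈[f=c] σ[v='t'](S)))) → 1

|E| = 1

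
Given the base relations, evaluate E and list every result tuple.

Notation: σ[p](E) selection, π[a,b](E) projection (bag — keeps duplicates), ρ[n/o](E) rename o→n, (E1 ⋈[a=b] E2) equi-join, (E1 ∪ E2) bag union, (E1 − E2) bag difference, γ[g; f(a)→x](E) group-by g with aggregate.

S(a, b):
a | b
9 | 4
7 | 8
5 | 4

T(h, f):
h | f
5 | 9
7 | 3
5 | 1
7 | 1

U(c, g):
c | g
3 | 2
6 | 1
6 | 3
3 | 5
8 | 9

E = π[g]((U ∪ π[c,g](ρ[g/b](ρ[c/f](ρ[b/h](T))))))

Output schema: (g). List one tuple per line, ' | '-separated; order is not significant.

Subexpression sizes:
  U → 5
  T → 4
  ρ[b/h](T) → 4
  ρ[c/f](ρ[b/h](T)) → 4
  ρ[g/b](ρ[c/f](ρ[b/h](T))) → 4
  π[c,g](ρ[g/b](ρ[c/f](ρ[b/h](T)))) → 4
  (U ∪ π[c,g](ρ[g/b](ρ[c/f](ρ[b/h](T))))) → 9
  π[g]((U ∪ π[c,g](ρ[g/b](ρ[c/f](ρ[b/h](T)))))) → 9

== RESULT ==
g
1
2
3
5
5
5
7
7
9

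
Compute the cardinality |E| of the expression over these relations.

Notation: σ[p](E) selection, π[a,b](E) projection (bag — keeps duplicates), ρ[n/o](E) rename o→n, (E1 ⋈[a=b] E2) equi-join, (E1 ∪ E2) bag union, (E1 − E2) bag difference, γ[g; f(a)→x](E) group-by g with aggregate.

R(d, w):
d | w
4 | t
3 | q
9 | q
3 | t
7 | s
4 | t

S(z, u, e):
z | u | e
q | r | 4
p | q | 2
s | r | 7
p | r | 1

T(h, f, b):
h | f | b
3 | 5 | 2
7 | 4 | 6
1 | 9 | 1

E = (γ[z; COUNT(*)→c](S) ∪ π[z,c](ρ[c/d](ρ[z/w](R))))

Subexpression sizes:
  S → 4
  γ[z; COUNT(*)→c](S) → 3
  R → 6
  ρ[z/w](R) → 6
  ρ[c/d](ρ[z/w](R)) → 6
  π[z,c](ρ[c/d](ρ[z/w](R))) → 6
  (γ[z; COUNT(*)→c](S) ∪ π[z,c](ρ[c/d](ρ[z/w](R)))) → 9

|E| = 9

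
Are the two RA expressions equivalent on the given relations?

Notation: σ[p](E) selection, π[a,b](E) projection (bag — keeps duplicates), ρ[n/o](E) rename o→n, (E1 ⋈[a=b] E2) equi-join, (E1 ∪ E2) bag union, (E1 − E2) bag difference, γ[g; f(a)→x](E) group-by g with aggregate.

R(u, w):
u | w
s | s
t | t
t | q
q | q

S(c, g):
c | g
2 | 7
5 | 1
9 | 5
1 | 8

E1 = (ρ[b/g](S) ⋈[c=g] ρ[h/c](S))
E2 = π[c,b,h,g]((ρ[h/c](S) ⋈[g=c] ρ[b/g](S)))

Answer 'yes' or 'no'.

E1 per-node cardinality:
  S → 4
  ρ[b/g](S) → 4
  S → 4
  ρ[h/c](S) → 4
  (ρ[b/g](S) ⋈[c=g] ρ[h/c](S)) → 2
E2 per-node cardinality:
  S → 4
  ρ[h/c](S) → 4
  S → 4
  ρ[b/g](S) → 4
  (ρ[h/c](S) ⋈[g=c] ρ[b/g](S)) → 2
  π[c,b,h,g]((ρ[h/c](S) ⋈[g=c] ρ[b/g](S))) → 2

E1 and E2 produce the same multiset:
c | b | h | g
1 | 8 | 5 | 1
5 | 1 | 9 | 5

yes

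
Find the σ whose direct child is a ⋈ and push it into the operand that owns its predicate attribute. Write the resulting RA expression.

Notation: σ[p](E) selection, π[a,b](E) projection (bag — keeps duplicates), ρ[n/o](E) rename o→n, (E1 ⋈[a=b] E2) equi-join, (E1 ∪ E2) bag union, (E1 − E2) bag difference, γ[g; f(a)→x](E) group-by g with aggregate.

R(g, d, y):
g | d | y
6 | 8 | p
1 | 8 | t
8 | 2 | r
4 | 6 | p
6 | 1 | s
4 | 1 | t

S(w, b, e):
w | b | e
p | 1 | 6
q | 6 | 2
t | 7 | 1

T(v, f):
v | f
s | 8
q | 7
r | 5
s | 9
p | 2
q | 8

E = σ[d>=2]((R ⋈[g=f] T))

σ filters on d, owned by the left side.
E' = (σ[d>=2](R) ⋈[g=f] T)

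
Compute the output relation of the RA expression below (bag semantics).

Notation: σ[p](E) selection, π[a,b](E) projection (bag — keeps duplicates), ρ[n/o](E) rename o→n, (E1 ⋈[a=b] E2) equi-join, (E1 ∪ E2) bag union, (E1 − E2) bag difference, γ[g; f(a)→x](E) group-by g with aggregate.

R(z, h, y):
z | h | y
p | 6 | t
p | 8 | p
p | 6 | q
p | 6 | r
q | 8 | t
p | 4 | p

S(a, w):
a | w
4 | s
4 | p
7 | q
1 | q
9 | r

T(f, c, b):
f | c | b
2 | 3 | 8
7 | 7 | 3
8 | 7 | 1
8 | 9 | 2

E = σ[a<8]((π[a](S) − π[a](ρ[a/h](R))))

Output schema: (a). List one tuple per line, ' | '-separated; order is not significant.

Per-node cardinality:
  S → 5
  π[a](S) → 5
  R → 6
  ρ[a/h](R) → 6
  π[a](ρ[a/h](R)) → 6
  (π[a](S) − π[a](ρ[a/h](R))) → 4
  σ[a<8]((π[a](S) − π[a](ρ[a/h](R)))) → 3

== RESULT ==
a
1
4
7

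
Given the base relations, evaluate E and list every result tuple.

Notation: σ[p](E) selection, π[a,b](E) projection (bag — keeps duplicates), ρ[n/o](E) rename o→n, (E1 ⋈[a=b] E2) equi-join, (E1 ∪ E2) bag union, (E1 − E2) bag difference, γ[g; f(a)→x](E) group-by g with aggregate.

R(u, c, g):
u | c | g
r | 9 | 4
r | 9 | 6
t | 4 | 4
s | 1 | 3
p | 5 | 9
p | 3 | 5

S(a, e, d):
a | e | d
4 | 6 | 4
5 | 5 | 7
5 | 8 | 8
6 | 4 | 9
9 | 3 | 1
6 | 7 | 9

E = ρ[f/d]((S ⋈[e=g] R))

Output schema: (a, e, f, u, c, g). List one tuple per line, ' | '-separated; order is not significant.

Stepwise |·|:
  S → 6
  R → 6
  (S ⋈[e=g] R) → 5
  ρ[f/d]((S ⋈[e=g] R)) → 5

== RESULT ==
a | e | f | u | c | g
4 | 6 | 4 | r | 9 | 6
5 | 5 | 7 | p | 3 | 5
6 | 4 | 9 | r | 9 | 4
6 | 4 | 9 | t | 4 | 4
9 | 3 | 1 | s | 1 | 3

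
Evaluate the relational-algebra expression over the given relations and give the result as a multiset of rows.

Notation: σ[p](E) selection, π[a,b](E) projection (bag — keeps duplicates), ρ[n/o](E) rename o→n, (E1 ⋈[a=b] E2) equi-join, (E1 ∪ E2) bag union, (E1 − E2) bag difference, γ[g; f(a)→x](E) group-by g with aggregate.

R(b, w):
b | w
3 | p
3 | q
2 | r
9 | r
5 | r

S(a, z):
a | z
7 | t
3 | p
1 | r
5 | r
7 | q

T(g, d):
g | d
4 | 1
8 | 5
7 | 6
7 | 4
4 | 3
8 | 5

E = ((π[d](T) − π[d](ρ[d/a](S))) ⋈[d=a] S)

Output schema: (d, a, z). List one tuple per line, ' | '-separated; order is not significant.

Stepwise |·|:
  T → 6
  π[d](T) → 6
  S → 5
  ρ[d/a](S) → 5
  π[d](ρ[d/a](S)) → 5
  (π[d](T) − π[d](ρ[d/a](S))) → 3
  S → 5
  ((π[d](T) − π[d](ρ[d/a](S))) ⋈[d=a] S) → 1

== RESULT ==
d | a | z
5 | 5 | r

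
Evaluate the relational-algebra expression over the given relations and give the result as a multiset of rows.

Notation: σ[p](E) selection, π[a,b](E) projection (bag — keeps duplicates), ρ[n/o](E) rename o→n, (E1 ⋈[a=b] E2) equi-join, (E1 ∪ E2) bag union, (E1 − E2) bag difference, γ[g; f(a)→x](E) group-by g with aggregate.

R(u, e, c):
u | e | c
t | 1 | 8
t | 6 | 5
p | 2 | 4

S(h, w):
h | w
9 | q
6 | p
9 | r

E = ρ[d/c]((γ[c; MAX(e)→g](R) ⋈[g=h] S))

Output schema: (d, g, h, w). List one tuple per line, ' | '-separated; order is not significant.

Row counts bottom-up:
  R → 3
  γ[c; MAX(e)→g](R) → 3
  S → 3
  (γ[c; MAX(e)→g](R) ⋈[g=h] S) → 1
  ρ[d/c]((γ[c; MAX(e)→g](R) ⋈[g=h] S)) → 1

== RESULT ==
d | g | h | w
5 | 6 | 6 | p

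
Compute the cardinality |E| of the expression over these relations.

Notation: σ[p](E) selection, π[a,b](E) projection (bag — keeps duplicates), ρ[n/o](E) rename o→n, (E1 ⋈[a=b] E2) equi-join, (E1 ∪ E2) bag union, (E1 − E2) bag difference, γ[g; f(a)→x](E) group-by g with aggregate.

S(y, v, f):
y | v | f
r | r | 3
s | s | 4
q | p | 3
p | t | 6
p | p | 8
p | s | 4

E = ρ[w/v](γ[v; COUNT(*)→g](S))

Subexpression sizes:
  S → 6
  γ[v; COUNT(*)→g](S) → 4
  ρ[w/v](γ[v; COUNT(*)→g](S)) → 4

|E| = 4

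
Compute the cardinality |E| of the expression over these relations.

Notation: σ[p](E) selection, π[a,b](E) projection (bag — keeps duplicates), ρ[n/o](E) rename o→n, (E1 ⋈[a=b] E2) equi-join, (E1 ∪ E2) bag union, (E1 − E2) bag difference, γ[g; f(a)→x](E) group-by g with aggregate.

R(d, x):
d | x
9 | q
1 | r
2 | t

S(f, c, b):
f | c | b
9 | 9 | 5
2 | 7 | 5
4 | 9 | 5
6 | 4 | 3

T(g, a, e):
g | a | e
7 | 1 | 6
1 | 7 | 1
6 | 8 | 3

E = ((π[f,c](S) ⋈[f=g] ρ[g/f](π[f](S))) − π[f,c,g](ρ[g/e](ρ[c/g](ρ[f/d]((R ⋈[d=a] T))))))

Per-node cardinality:
  S → 4
  π[f,c](S) → 4
  S → 4
  π[f](S) → 4
  ρ[g/f](π[f](S)) → 4
  (π[f,c](S) ⋈[f=g] ρ[g/f](π[f](S))) → 4
  R → 3
  T → 3
  (R ⋈[d=a] T) → 1
  ρ[f/d]((R ⋈[d=a] T)) → 1
  ρ[c/g](ρ[f/d]((R ⋈[d=a] T))) → 1
  ρ[g/e](ρ[c/g](ρ[f/d]((R ⋈[d=a] T)))) → 1
  π[f,c,g](ρ[g/e](ρ[c/g](ρ[f/d]((R ⋈[d=a] T))))) → 1
  ((π[f,c](S) ⋈[f=g] ρ[g/f](π[f](S))) − π[f,c,g](ρ[g/e](ρ[c/g](ρ[f/d]((R ⋈[d=a] T)))))) → 4

|E| = 4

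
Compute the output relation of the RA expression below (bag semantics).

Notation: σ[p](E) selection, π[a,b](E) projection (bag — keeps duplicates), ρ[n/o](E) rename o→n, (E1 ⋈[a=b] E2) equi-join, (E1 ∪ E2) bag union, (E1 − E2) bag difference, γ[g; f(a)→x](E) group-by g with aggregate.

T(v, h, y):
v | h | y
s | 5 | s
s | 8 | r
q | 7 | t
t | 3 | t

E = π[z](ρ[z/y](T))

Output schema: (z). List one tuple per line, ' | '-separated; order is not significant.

Row counts bottom-up:
  T → 4
  ρ[z/y](T) → 4
  π[z](ρ[z/y](T)) → 4

== RESULT ==
z
r
s
t
t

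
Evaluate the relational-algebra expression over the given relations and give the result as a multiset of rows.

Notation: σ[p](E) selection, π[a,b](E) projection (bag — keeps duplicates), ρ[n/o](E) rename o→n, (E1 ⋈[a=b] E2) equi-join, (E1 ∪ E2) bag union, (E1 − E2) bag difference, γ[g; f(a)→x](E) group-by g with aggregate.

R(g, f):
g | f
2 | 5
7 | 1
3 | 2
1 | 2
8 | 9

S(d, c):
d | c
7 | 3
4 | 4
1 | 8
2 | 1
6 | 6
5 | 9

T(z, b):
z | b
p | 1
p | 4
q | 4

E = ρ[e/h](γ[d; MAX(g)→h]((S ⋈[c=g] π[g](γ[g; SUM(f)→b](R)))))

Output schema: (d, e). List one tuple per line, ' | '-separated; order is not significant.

Row counts bottom-up:
  S → 6
  R → 5
  γ[g; SUM(f)→b](R) → 5
  π[g](γ[g; SUM(f)→b](R)) → 5
  (S ⋈[c=g] π[g](γ[g; SUM(f)→b](R))) → 3
  γ[d; MAX(g)→h]((S ⋈[c=g] π[g](γ[g; SUM(f)→b](R)))) → 3
  ρ[e/h](γ[d; MAX(g)→h]((S ⋈[c=g] π[g](γ[g; SUM(f)→b](R))))) → 3

== RESULT ==
d | e
1 | 8
2 | 1
7 | 3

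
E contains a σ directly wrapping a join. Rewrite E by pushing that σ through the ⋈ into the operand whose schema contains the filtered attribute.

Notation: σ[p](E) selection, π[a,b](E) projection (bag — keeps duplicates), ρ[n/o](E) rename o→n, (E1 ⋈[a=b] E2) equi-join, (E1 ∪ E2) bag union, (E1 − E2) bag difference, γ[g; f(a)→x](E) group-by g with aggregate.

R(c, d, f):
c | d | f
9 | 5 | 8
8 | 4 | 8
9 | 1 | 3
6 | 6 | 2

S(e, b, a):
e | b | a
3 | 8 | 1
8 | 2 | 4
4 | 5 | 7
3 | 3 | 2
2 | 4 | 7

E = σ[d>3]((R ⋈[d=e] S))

σ filters on d, owned by the left side.
E' = (σ[d>3](R) ⋈[d=e] S)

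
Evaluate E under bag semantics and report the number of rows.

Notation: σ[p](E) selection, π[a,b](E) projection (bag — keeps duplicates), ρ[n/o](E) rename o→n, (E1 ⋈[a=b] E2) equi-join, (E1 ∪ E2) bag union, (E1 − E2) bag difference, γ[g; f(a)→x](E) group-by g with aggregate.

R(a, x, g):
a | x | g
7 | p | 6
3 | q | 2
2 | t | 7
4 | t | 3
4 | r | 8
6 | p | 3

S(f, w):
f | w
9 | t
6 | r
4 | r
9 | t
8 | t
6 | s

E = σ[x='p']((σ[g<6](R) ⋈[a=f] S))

Stepwise |·|:
  R → 6
  σ[g<6](R) → 3
  S → 6
  (σ[g<6](R) ⋈[a=f] S) → 3
  σ[x='p']((σ[g<6](R) ⋈[a=f] S)) → 2

|E| = 2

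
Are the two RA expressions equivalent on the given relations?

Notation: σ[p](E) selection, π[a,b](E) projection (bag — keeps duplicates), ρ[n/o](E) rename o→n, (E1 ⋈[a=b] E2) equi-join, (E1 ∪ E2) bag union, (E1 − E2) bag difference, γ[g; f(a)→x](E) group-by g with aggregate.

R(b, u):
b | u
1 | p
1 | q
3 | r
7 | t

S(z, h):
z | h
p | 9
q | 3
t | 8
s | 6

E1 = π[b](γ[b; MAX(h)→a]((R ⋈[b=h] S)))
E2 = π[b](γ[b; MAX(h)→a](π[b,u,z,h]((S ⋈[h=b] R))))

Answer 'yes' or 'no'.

E1 subexpression sizes:
  R → 4
  S → 4
  (R ⋈[b=h] S) → 1
  γ[b; MAX(h)→a]((R ⋈[b=h] S)) → 1
  π[b](γ[b; MAX(h)→a]((R ⋈[b=h] S))) → 1
E2 subexpression sizes:
  S → 4
  R → 4
  (S ⋈[h=b] R) → 1
  π[b,u,z,h]((S ⋈[h=b] R)) → 1
  γ[b; MAX(h)→a](π[b,u,z,h]((S ⋈[h=b] R))) → 1
  π[b](γ[b; MAX(h)→a](π[b,u,z,h]((S ⋈[h=b] R)))) → 1

E1 and E2 produce the same multiset:
b
3

yes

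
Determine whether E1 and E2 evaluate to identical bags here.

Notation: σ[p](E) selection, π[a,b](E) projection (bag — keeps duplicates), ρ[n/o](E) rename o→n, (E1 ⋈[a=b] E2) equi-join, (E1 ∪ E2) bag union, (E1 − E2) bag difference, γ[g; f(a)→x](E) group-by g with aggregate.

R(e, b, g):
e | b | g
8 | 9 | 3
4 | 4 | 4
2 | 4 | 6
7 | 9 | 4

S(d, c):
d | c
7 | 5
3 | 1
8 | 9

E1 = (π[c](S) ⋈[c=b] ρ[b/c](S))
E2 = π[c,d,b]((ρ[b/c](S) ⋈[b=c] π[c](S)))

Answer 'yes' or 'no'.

E1 per-node cardinality:
  S → 3
  π[c](S) → 3
  S → 3
  ρ[b/c](S) → 3
  (π[c](S) ⋈[c=b] ρ[b/c](S)) → 3
E2 per-node cardinality:
  S → 3
  ρ[b/c](S) → 3
  S → 3
  π[c](S) → 3
  (ρ[b/c](S) ⋈[b=c] π[c](S)) → 3
  π[c,d,b]((ρ[b/c](S) ⋈[b=c] π[c](S))) → 3

E1 and E2 produce the same multiset:
c | d | b
1 | 3 | 1
5 | 7 | 5
9 | 8 | 9

yes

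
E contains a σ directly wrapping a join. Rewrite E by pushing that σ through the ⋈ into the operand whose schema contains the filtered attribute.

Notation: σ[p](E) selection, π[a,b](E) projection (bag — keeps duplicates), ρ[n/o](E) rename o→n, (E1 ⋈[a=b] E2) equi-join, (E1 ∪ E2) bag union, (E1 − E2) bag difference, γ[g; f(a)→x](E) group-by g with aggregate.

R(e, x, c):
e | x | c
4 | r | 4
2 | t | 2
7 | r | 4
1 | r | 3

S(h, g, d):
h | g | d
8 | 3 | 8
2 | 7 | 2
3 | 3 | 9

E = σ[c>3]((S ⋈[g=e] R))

σ filters on c, owned by the right side.
E' = (S ⋈[g=e] σ[c>3](R))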